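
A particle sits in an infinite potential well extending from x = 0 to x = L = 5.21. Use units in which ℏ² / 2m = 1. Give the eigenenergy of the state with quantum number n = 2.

The infinite-well eigenfunctions ψ_n = √(2/L) sin(nπx/L) vanish at both walls, giving E_n = n²π²ℏ²/(2mL²).
E_2 = 2² × π² / (2 × 0.5 × 5.21²) = 1.454.

E = 1.45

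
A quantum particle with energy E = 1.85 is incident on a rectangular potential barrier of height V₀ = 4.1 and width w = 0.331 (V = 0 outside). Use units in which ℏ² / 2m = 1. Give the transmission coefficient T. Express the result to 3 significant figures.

E < V₀: inside the barrier ψ ∝ e^{±κx} with κ = √(2m(V₀ − E))/ℏ = 1.500.
κw = 0.4965, sinh(κw) = 0.5172.
The exact tunnelling result is T⁻¹ = 1 + V₀² sinh²(κw) / [4E(V₀ − E)] = 1.270, so T = 0.787.

T = 0.787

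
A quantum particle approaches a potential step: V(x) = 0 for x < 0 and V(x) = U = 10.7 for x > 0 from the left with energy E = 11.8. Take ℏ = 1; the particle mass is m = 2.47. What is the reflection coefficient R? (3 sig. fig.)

On each side the TISE gives plane waves with k = √(2m(E − V))/ℏ: k₁ = √(2·2.47·11.8) = 7.635, k₂ = √(2·2.47·1.1) = 2.331.
Matching ψ and ψ′ at x = 0 gives r = (k₁ − k₂)/(k₁ + k₂), so R = r² = 0.2832 and T = 1 − R = 0.7168.

R = 0.283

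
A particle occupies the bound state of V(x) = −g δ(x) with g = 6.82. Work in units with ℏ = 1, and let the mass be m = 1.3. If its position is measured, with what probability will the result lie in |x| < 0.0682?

P = 0.702

The normalised bound state is ψ = √κ e^{−κ|x|} with κ = mg/ℏ² = 8.866.
P(|x| < d) = ∫_{−d}^{d} κ e^{−2κ|x|} dx = 1 − e^{−2κd} = 1 − e^{−1.209} = 0.7016.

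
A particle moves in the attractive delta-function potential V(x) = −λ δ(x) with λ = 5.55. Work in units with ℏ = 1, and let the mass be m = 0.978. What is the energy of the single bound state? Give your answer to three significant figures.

E = -15.1

For x ≠ 0 the bound state is ψ ∝ e^{−κ|x|}; integrating the TISE across the delta gives the cusp condition 2κ = 2mλ/ℏ², so κ = 5.428.
Then E = −ℏ²κ²/(2m) = −mλ²/(2ℏ²) = -15.06.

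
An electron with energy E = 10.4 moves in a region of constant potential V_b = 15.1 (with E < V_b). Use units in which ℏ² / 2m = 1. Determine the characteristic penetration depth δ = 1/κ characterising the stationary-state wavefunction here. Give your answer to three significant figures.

Since E < V_b the TISE in this region is ψ'' = κ²ψ with κ = √(2m(V_b − E))/ℏ.
κ = √(2 × 0.5 × 4.7) = 2.168. The penetration depth is δ = 1/κ = 0.461.

δ = 0.461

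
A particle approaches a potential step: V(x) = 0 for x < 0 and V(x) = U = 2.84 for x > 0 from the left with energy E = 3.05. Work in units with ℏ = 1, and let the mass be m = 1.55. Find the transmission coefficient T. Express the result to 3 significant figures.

The wavenumbers are k₁ = √(2mE)/ℏ = 3.075 on the left and k₂ = √(2m(E − U))/ℏ = 0.8068 on the right.
Continuity of ψ and ψ′ at the step yields the reflection amplitude r = (k₁ − k₂)/(k₁ + k₂) = 0.5843; thus R = |r|² = 0.3414, T = 0.6586.

T = 0.659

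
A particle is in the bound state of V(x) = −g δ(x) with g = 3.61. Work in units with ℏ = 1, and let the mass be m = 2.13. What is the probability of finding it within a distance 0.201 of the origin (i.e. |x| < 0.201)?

The normalised bound state is ψ = √κ e^{−κ|x|} with κ = mg/ℏ² = 7.689.
P(|x| < d) = ∫_{−d}^{d} κ e^{−2κ|x|} dx = 1 − e^{−2κd} = 1 − e^{−3.091} = 0.9545.

P = 0.955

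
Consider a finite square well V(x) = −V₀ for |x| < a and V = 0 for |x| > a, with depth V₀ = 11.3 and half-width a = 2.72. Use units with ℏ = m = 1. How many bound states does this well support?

N = 9

The dimensionless depth is z₀ = a√(2mV₀)/ℏ = 2.72 × √(22.60) = 12.93.
A new bound state (alternating even/odd) appears each time z₀ passes a multiple of π/2, so N = ⌊2z₀/π⌋ + 1 = ⌊8.232⌋ + 1 = 9.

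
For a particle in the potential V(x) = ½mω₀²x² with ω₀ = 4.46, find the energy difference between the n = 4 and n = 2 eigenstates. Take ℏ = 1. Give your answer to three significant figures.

ΔE = 8.92

E_n = ℏω₀(n + ½), so ΔE = (4 − 2) ℏω₀ = 2 × 4.46 = 8.920.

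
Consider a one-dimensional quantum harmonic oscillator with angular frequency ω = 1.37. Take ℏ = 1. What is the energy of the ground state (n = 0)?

The oscillator eigenvalues are E_n = ℏω(n + ½), so E_0 = 1.37 × 0.5 = 0.6850.

E = 0.685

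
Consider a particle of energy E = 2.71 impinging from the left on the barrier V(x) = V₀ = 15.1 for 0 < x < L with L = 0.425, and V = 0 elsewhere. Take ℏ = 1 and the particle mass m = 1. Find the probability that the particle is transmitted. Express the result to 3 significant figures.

Since E < V₀ the interior solution is evanescent with decay constant κ = √(2m(V₀ − E))/ℏ = 4.978.
κL = 2.116, sinh(κL) = 4.087.
The exact tunnelling result is T⁻¹ = 1 + V₀² sinh²(κL) / [4E(V₀ − E)] = 29.36, so T = 0.0341.

T = 0.0341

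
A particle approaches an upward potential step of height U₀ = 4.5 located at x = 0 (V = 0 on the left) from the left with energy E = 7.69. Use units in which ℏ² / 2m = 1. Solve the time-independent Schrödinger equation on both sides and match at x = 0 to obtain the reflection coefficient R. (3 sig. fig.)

The wavenumbers are k₁ = √(2mE)/ℏ = 2.773 on the left and k₂ = √(2m(E − U₀))/ℏ = 1.786 on the right.
Continuity of ψ and ψ′ at the step yields the reflection amplitude r = (k₁ − k₂)/(k₁ + k₂) = 0.2165; thus R = |r|² = 0.04687, T = 0.9531.

R = 0.0469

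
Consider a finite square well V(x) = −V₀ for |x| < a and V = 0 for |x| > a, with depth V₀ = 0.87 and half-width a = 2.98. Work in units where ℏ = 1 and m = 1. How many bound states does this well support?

The dimensionless depth is z₀ = a√(2mV₀)/ℏ = 2.98 × √(1.740) = 3.931.
A new bound state (alternating even/odd) appears each time z₀ passes a multiple of π/2, so N = ⌊2z₀/π⌋ + 1 = ⌊2.502⌋ + 1 = 3.

N = 3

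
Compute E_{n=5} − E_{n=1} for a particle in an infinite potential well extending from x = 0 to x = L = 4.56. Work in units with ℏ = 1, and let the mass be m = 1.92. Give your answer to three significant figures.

ΔE = 2.97

E_n = n²π²ℏ²/(2mL²), so ΔE = (5² − 1²) π²ℏ²/(2mL²).
ΔE = 24 × π² / (2 × 1.92 × 4.56²) = 2.967.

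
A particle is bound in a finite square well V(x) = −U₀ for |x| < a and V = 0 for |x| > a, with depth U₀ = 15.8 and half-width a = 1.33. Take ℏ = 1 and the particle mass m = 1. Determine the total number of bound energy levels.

N = 5

Define the well-strength parameter z₀ = (a/ℏ)√(2mU₀) = 1.33 × √(2·1·15.8) = 7.476.
A new bound state (alternating even/odd) appears each time z₀ passes a multiple of π/2, so N = ⌊2z₀/π⌋ + 1 = ⌊4.760⌋ + 1 = 5.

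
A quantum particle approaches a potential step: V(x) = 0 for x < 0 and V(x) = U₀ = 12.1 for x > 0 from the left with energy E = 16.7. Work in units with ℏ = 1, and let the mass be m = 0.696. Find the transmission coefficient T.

T = 0.903

On each side the TISE gives plane waves with k = √(2m(E − V))/ℏ: k₁ = √(2·0.696·16.7) = 4.821, k₂ = √(2·0.696·4.6) = 2.530.
Continuity of ψ and ψ′ at the step yields the reflection amplitude r = (k₁ − k₂)/(k₁ + k₂) = 0.3116; thus R = |r|² = 0.09711, T = 0.9029.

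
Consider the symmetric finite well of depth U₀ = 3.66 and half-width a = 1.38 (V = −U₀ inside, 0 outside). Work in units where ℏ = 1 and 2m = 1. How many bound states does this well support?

N = 2

The dimensionless depth is z₀ = a√(2mU₀)/ℏ = 1.38 × √(3.660) = 2.640.
The even/odd transcendental equations gain one root per π/2 in z₀, giving N = 1 + ⌊2z₀/π⌋ = 1 + ⌊1.681⌋ = 2.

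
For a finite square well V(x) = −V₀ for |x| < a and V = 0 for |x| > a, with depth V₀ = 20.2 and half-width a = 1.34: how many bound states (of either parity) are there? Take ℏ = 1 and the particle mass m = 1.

N = 6

Define the well-strength parameter z₀ = (a/ℏ)√(2mV₀) = 1.34 × √(2·1·20.2) = 8.517.
A new bound state (alternating even/odd) appears each time z₀ passes a multiple of π/2, so N = ⌊2z₀/π⌋ + 1 = ⌊5.422⌋ + 1 = 6.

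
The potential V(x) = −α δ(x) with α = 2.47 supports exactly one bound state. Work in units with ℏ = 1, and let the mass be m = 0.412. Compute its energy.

The bound state is ψ(x) = √κ e^{−κ|x|}. The derivative jump ψ'(0⁺) − ψ'(0⁻) = −(2mα/ℏ²)ψ(0) fixes κ = mα/ℏ² = 1.018.
Then E = −ℏ²κ²/(2m) = −mα²/(2ℏ²) = -1.257.

E = -1.26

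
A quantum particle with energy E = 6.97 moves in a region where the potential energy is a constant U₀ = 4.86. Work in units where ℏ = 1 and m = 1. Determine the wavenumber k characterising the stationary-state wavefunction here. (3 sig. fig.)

k = 2.05

With E > U₀ the solution is oscillatory, ψ ∝ e^{±ikx} with k = √(2m(E − U₀))/ℏ.
k = √(2 × 1 × 2.11) = 2.054.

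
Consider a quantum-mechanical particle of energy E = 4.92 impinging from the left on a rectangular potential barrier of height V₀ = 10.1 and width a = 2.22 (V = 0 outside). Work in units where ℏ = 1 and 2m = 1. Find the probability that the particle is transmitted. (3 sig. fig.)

T = 0.000163

Since E < V₀ the interior solution is evanescent with decay constant κ = √(2m(V₀ − E))/ℏ = 2.276.
κa = 5.053, sinh(κa) = 78.21.
Matching ψ, ψ′ at both faces gives T = [1 + V₀² sinh²(κa) / (4E(V₀ − E))]⁻¹ = 1/6122 = 0.000163.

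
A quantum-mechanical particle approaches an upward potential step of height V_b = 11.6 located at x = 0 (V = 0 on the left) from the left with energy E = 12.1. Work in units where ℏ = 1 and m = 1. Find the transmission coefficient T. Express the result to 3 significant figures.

T = 0.562

On each side the TISE gives plane waves with k = √(2m(E − V))/ℏ: k₁ = √(2·1·12.1) = 4.919, k₂ = √(2·1·0.5) = 1.000.
Continuity of ψ and ψ′ at the step yields the reflection amplitude r = (k₁ − k₂)/(k₁ + k₂) = 0.6621; thus R = |r|² = 0.4384, T = 0.5616.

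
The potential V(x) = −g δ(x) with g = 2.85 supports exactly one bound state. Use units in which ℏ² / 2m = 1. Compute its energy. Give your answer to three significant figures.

E = -2.03

For x ≠ 0 the bound state is ψ ∝ e^{−κ|x|}; integrating the TISE across the delta gives the cusp condition 2κ = 2mg/ℏ², so κ = 1.425.
Then E = −ℏ²κ²/(2m) = −mg²/(2ℏ²) = -2.031.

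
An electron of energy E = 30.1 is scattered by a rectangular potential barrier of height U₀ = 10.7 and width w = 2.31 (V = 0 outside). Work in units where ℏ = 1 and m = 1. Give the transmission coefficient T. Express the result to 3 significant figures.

Above the barrier the interior wavenumber is k₂ = √(2m(E − U₀))/ℏ = 6.229, giving phase k₂w = 14.39.
T = [1 + U₀² sin²(k₂w) / (4E(E − U₀))]⁻¹ = 1/1.046 = 0.956.

T = 0.956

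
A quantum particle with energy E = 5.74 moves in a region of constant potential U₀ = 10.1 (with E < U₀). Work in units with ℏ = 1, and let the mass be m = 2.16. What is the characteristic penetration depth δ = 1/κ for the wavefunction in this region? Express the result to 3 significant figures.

δ = 0.230

Since E < U₀ the TISE in this region is ψ'' = κ²ψ with κ = √(2m(U₀ − E))/ℏ.
κ = √(2 × 2.16 × 4.36) = 4.340. The penetration depth is δ = 1/κ = 0.230.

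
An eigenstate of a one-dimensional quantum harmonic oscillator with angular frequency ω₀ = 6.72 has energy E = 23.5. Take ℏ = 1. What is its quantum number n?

n = 3

E_n = ℏω₀(n + ½) ⇒ n = E/(ℏω₀) − ½ = 23.5/6.72 − 0.5 = 2.997 → n = 3.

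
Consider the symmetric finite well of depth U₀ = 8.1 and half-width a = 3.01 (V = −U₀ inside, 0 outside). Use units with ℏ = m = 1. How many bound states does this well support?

The dimensionless depth is z₀ = a√(2mU₀)/ℏ = 3.01 × √(16.20) = 12.12.
The even/odd transcendental equations gain one root per π/2 in z₀, giving N = 1 + ⌊2z₀/π⌋ = 1 + ⌊7.713⌋ = 8.

N = 8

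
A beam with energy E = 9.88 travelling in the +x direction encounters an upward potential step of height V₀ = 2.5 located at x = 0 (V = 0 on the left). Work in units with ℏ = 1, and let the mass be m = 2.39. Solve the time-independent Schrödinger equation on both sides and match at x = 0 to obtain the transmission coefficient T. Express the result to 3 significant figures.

T = 0.995

On each side the TISE gives plane waves with k = √(2m(E − V))/ℏ: k₁ = √(2·2.39·9.88) = 6.872, k₂ = √(2·2.39·7.38) = 5.939.
Continuity of ψ and ψ′ at the step yields the reflection amplitude r = (k₁ − k₂)/(k₁ + k₂) = 0.07281; thus R = |r|² = 0.005301, T = 0.9947.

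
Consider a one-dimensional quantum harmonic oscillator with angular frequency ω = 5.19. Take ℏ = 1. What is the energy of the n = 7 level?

E = 38.9

Using E_n = (n + ½)ℏω: E_7 = 7.5 × 5.19 = 38.93.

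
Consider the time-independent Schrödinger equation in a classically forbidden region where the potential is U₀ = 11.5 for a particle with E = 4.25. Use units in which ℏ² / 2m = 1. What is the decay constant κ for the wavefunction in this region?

Since E < U₀ the TISE in this region is ψ'' = κ²ψ with κ = √(2m(U₀ − E))/ℏ.
κ = √(2 × 0.5 × 7.25) = 2.693.

κ = 2.69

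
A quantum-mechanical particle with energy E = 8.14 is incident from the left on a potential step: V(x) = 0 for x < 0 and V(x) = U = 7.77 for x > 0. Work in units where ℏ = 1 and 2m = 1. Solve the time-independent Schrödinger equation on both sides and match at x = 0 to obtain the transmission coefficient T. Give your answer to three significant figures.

T = 0.579

On each side the TISE gives plane waves with k = √(2m(E − V))/ℏ: k₁ = √(2·½·8.14) = 2.853, k₂ = √(2·½·0.37) = 0.6083.
Matching ψ and ψ′ at x = 0 gives r = (k₁ − k₂)/(k₁ + k₂), so R = r² = 0.4206 and T = 1 − R = 0.5794.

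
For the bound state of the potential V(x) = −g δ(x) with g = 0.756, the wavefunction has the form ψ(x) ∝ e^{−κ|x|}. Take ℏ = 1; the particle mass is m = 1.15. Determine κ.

κ = 0.869

Integrating the TISE across x = 0 gives the cusp condition ψ'(0⁺) − ψ'(0⁻) = −(2mg/ℏ²)ψ(0).
With ψ ∝ e^{−κ|x|} this yields −2κ = −2mg/ℏ², so κ = mg/ℏ² = 0.8694.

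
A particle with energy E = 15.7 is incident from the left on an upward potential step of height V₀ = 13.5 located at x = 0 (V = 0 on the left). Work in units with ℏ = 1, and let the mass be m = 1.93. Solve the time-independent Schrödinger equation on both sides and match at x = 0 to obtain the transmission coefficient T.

On each side the TISE gives plane waves with k = √(2m(E − V))/ℏ: k₁ = √(2·1.93·15.7) = 7.785, k₂ = √(2·1.93·2.2) = 2.914.
Matching ψ and ψ′ at x = 0 gives r = (k₁ − k₂)/(k₁ + k₂), so R = r² = 0.2073 and T = 1 − R = 0.7927.

T = 0.793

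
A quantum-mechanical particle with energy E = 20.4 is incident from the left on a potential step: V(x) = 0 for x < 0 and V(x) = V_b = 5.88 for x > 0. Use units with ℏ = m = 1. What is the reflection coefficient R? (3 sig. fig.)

R = 0.00719

On each side the TISE gives plane waves with k = √(2m(E − V))/ℏ: k₁ = √(2·1·20.4) = 6.387, k₂ = √(2·1·14.52) = 5.389.
Matching ψ and ψ′ at x = 0 gives r = (k₁ − k₂)/(k₁ + k₂), so R = r² = 0.007191 and T = 1 − R = 0.9928.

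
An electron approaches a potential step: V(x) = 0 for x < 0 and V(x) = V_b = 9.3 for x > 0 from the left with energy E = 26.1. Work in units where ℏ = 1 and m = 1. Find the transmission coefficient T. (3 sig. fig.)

T = 0.988

The wavenumbers are k₁ = √(2mE)/ℏ = 7.225 on the left and k₂ = √(2m(E − V_b))/ℏ = 5.797 on the right.
Matching ψ and ψ′ at x = 0 gives r = (k₁ − k₂)/(k₁ + k₂), so R = r² = 0.01203 and T = 1 − R = 0.9880.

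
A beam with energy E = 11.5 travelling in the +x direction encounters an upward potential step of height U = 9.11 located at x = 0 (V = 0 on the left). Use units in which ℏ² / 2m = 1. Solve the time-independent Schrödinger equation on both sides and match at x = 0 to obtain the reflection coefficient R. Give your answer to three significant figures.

R = 0.140

The wavenumbers are k₁ = √(2mE)/ℏ = 3.391 on the left and k₂ = √(2m(E − U))/ℏ = 1.546 on the right.
Matching ψ and ψ′ at x = 0 gives r = (k₁ − k₂)/(k₁ + k₂), so R = r² = 0.1397 and T = 1 − R = 0.8603.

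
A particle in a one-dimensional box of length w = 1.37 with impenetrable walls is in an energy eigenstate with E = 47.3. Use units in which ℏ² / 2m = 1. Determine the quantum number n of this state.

n = 3

For an infinite well E_n = n²π²ℏ²/(2mw²), so n = (w/πℏ)√(2mE).
n = (1.37/π) × √(2 × 0.5 × 47.3) = 2.999 → n = 3.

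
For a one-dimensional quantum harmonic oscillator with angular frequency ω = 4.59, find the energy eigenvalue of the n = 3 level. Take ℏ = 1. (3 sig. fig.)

The oscillator eigenvalues are E_n = ℏω(n + ½), so E_3 = 4.59 × 3.5 = 16.07.

E = 16.1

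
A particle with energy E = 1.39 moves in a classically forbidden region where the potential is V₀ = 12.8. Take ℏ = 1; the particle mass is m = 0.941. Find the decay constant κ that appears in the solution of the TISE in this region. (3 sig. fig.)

Since E < V₀ the TISE in this region is ψ'' = κ²ψ with κ = √(2m(V₀ − E))/ℏ.
κ = √(2 × 0.941 × 11.41) = 4.634.

κ = 4.63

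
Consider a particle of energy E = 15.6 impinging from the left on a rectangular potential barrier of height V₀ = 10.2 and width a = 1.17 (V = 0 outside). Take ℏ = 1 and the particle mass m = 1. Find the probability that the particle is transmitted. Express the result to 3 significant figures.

T = 0.886

Above the barrier the interior wavenumber is k₂ = √(2m(E − V₀))/ℏ = 3.286, giving phase k₂a = 3.845.
T = [1 + V₀² sin²(k₂a) / (4E(E − V₀))]⁻¹ = 1/1.129 = 0.886.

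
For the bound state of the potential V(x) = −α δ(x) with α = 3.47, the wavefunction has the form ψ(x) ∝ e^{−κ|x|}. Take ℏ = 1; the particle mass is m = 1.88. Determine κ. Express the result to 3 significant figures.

κ = 6.52

Integrate −(ℏ²/2m)ψ'' − αδ(x)ψ = Eψ from −ε to +ε: the ψ'' term gives ψ'(0⁺) − ψ'(0⁻) and the δ term gives −(2mα/ℏ²)ψ(0).
With ψ ∝ e^{−κ|x|} this yields −2κ = −2mα/ℏ², so κ = mα/ℏ² = 6.524.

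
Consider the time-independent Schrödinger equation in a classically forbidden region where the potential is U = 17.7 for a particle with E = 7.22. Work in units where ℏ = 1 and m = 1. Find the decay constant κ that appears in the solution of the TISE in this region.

κ = 4.58

Since E < U the TISE in this region is ψ'' = κ²ψ with κ = √(2m(U − E))/ℏ.
κ = √(2 × 1 × 10.48) = 4.578.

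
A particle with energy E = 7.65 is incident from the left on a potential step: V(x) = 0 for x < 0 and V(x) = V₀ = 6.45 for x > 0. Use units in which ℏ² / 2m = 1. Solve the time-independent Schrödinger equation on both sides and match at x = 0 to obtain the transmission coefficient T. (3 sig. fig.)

The wavenumbers are k₁ = √(2mE)/ℏ = 2.766 on the left and k₂ = √(2m(E − V₀))/ℏ = 1.095 on the right.
Matching ψ and ψ′ at x = 0 gives r = (k₁ − k₂)/(k₁ + k₂), so R = r² = 0.1871 and T = 1 − R = 0.8129.

T = 0.813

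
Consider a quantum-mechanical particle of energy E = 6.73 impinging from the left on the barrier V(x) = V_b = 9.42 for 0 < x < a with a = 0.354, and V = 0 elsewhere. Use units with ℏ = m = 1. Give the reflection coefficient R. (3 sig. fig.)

R = 0.507

E < V_b: inside the barrier ψ ∝ e^{±κx} with κ = √(2m(V_b − E))/ℏ = 2.319.
κa = 0.8211, sinh(κa) = 0.9165.
Matching ψ, ψ′ at both faces gives T = [1 + V_b² sinh²(κa) / (4E(V_b − E))]⁻¹ = 1/2.029 = 0.493.
R = 1 − T = 0.507.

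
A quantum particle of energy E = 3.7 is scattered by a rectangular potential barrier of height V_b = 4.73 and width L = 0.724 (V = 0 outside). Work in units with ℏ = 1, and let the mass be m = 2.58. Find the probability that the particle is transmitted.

E < V_b: inside the barrier ψ ∝ e^{±κx} with κ = √(2m(V_b − E))/ℏ = 2.305.
κL = 1.669, sinh(κL) = 2.559.
The exact tunnelling result is T⁻¹ = 1 + V_b² sinh²(κL) / [4E(V_b − E)] = 10.61, so T = 0.0942.

T = 0.0942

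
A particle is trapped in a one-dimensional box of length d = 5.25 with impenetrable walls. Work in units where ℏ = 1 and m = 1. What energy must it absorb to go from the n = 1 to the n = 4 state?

E_n = n²π²ℏ²/(2md²), so ΔE = (4² − 1²) π²ℏ²/(2md²).
ΔE = 15 × π² / (2 × 1 × 5.25²) = 2.686.

ΔE = 2.69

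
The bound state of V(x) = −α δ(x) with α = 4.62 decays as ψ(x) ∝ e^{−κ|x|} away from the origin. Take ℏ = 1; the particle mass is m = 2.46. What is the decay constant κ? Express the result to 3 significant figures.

Integrating the TISE across x = 0 gives the cusp condition ψ'(0⁺) − ψ'(0⁻) = −(2mα/ℏ²)ψ(0).
With ψ ∝ e^{−κ|x|} this yields −2κ = −2mα/ℏ², so κ = mα/ℏ² = 11.37.

κ = 11.4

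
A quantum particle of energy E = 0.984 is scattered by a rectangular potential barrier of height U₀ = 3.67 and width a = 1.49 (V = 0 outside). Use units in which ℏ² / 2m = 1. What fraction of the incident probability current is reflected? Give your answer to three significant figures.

R = 0.976

Since E < U₀ the interior solution is evanescent with decay constant κ = √(2m(U₀ − E))/ℏ = 1.639.
κa = 2.442, sinh(κa) = 5.704.
The exact tunnelling result is T⁻¹ = 1 + U₀² sinh²(κa) / [4E(U₀ − E)] = 42.45, so T = 0.0236.
R = 1 − T = 0.976.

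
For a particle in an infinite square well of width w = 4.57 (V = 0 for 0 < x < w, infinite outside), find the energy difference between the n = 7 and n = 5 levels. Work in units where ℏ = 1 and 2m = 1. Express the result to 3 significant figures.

E_n = n²π²ℏ²/(2mw²), so ΔE = (7² − 5²) π²ℏ²/(2mw²).
ΔE = 24 × π² / (2 × 0.5 × 4.57²) = 11.34.

ΔE = 11.3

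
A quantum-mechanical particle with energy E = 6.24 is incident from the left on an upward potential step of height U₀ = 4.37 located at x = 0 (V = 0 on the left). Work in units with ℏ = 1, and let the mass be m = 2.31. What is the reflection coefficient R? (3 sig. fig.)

On each side the TISE gives plane waves with k = √(2m(E − V))/ℏ: k₁ = √(2·2.31·6.24) = 5.369, k₂ = √(2·2.31·1.87) = 2.939.
Continuity of ψ and ψ′ at the step yields the reflection amplitude r = (k₁ − k₂)/(k₁ + k₂) = 0.2925; thus R = |r|² = 0.08554, T = 0.9145.

R = 0.0855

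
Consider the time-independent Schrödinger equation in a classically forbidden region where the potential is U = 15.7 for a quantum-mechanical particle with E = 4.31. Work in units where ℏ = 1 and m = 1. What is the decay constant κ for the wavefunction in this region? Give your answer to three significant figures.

Since E < U the TISE in this region is ψ'' = κ²ψ with κ = √(2m(U − E))/ℏ.
κ = √(2 × 1 × 11.39) = 4.773.

κ = 4.77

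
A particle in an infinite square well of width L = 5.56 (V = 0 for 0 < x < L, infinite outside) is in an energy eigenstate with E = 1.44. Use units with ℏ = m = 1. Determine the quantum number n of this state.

n = 3

From E_n = n²π²ℏ²/(2mL²) invert to n = √(2mL²E)/(πℏ).
n = (5.56/π) × √(2 × 1 × 1.44) = 3.003 → n = 3.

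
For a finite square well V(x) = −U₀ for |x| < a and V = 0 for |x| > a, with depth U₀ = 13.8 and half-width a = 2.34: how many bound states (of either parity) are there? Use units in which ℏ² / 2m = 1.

N = 6

The dimensionless depth is z₀ = a√(2mU₀)/ℏ = 2.34 × √(13.80) = 8.693.
A new bound state (alternating even/odd) appears each time z₀ passes a multiple of π/2, so N = ⌊2z₀/π⌋ + 1 = ⌊5.534⌋ + 1 = 6.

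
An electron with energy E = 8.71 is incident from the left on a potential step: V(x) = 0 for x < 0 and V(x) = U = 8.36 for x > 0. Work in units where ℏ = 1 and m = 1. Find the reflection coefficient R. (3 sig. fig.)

R = 0.444

On each side the TISE gives plane waves with k = √(2m(E − V))/ℏ: k₁ = √(2·1·8.71) = 4.174, k₂ = √(2·1·0.35) = 0.8367.
Matching ψ and ψ′ at x = 0 gives r = (k₁ − k₂)/(k₁ + k₂), so R = r² = 0.4436 and T = 1 − R = 0.5564.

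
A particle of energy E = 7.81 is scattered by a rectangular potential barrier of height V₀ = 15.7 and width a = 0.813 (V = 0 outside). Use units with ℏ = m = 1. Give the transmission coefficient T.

E < V₀: inside the barrier ψ ∝ e^{±κx} with κ = √(2m(V₀ − E))/ℏ = 3.972.
κa = 3.230, sinh(κa) = 12.61.
The exact tunnelling result is T⁻¹ = 1 + V₀² sinh²(κa) / [4E(V₀ − E)] = 160.1, so T = 0.00624.

T = 0.00624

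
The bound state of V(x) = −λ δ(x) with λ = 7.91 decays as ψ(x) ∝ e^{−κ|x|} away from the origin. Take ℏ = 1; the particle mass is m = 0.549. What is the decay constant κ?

Integrating the TISE across x = 0 gives the cusp condition ψ'(0⁺) − ψ'(0⁻) = −(2mλ/ℏ²)ψ(0).
With ψ ∝ e^{−κ|x|} this yields −2κ = −2mλ/ℏ², so κ = mλ/ℏ² = 4.343.

κ = 4.34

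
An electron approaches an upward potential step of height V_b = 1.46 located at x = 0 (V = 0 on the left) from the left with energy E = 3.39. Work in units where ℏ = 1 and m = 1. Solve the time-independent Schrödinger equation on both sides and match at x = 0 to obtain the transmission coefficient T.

The wavenumbers are k₁ = √(2mE)/ℏ = 2.604 on the left and k₂ = √(2m(E − V_b))/ℏ = 1.965 on the right.
Continuity of ψ and ψ′ at the step yields the reflection amplitude r = (k₁ − k₂)/(k₁ + k₂) = 0.1399; thus R = |r|² = 0.01957, T = 0.9804.

T = 0.980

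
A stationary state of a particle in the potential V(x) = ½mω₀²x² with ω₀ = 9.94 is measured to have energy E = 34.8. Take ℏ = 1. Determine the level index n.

n = 3

Invert E_n = (n + ½)ℏω₀: n = E/ℏω₀ − ½ = 3.001, so n = 3.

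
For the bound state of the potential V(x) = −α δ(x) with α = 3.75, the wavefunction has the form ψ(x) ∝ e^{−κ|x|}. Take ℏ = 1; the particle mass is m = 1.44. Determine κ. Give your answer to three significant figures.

Integrate −(ℏ²/2m)ψ'' − αδ(x)ψ = Eψ from −ε to +ε: the ψ'' term gives ψ'(0⁺) − ψ'(0⁻) and the δ term gives −(2mα/ℏ²)ψ(0).
With ψ ∝ e^{−κ|x|} this yields −2κ = −2mα/ℏ², so κ = mα/ℏ² = 5.400.

κ = 5.40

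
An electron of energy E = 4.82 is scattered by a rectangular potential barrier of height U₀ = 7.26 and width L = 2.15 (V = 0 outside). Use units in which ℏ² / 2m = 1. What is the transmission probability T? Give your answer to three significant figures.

T = 0.00431

Since E < U₀ the interior solution is evanescent with decay constant κ = √(2m(U₀ − E))/ℏ = 1.562.
κL = 3.358, sinh(κL) = 14.35.
The exact tunnelling result is T⁻¹ = 1 + U₀² sinh²(κL) / [4E(U₀ − E)] = 231.9, so T = 0.00431.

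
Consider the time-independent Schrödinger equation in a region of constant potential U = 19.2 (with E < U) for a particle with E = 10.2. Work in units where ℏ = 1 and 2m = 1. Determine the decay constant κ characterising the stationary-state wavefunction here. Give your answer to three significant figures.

Since E < U the TISE in this region is ψ'' = κ²ψ with κ = √(2m(U − E))/ℏ.
κ = √(2 × 0.5 × 9) = 3.000.

κ = 3.00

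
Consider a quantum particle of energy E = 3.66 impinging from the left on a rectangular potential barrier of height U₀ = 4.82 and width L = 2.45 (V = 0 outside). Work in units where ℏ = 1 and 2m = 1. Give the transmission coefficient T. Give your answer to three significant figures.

E < U₀: inside the barrier ψ ∝ e^{±κx} with κ = √(2m(U₀ − E))/ℏ = 1.077.
κL = 2.639, sinh(κL) = 6.962.
Matching ψ, ψ′ at both faces gives T = [1 + U₀² sinh²(κL) / (4E(U₀ − E))]⁻¹ = 1/67.31 = 0.0149.

T = 0.0149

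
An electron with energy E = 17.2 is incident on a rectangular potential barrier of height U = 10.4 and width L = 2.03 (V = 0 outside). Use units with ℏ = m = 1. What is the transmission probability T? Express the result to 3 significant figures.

E > U: inside the barrier k₂ = √(2m(E − U))/ℏ = 3.688, k₂L = 7.486.
T = [1 + U² sin²(k₂L) / (4E(E − U))]⁻¹ = 1/1.201 = 0.832.

T = 0.832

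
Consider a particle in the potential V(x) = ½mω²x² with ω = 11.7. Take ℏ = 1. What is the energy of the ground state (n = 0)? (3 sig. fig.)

Using E_n = (n + ½)ℏω: E_0 = 0.5 × 11.7 = 5.850.

E = 5.85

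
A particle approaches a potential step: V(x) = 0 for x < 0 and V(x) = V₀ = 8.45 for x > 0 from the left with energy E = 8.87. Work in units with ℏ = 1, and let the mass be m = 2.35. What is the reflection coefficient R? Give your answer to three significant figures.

On each side the TISE gives plane waves with k = √(2m(E − V))/ℏ: k₁ = √(2·2.35·8.87) = 6.457, k₂ = √(2·2.35·0.42) = 1.405.
Continuity of ψ and ψ′ at the step yields the reflection amplitude r = (k₁ − k₂)/(k₁ + k₂) = 0.6426; thus R = |r|² = 0.4129, T = 0.5871.

R = 0.413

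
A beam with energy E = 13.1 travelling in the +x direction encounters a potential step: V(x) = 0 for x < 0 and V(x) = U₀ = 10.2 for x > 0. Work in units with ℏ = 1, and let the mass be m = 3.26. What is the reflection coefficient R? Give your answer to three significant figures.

R = 0.130

On each side the TISE gives plane waves with k = √(2m(E − V))/ℏ: k₁ = √(2·3.26·13.1) = 9.242, k₂ = √(2·3.26·2.9) = 4.348.
Continuity of ψ and ψ′ at the step yields the reflection amplitude r = (k₁ − k₂)/(k₁ + k₂) = 0.3601; thus R = |r|² = 0.1297, T = 0.8703.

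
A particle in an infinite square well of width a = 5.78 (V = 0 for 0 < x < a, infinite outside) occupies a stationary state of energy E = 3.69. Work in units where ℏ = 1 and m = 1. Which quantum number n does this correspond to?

n = 5

From E_n = n²π²ℏ²/(2ma²) invert to n = √(2ma²E)/(πℏ).
n = (5.78/π) × √(2 × 1 × 3.69) = 4.998 → n = 5.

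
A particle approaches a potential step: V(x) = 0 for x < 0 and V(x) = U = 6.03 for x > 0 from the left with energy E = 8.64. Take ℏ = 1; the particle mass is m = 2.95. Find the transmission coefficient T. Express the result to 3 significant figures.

The wavenumbers are k₁ = √(2mE)/ℏ = 7.140 on the left and k₂ = √(2m(E − U))/ℏ = 3.924 on the right.
Continuity of ψ and ψ′ at the step yields the reflection amplitude r = (k₁ − k₂)/(k₁ + k₂) = 0.2906; thus R = |r|² = 0.08447, T = 0.9155.

T = 0.916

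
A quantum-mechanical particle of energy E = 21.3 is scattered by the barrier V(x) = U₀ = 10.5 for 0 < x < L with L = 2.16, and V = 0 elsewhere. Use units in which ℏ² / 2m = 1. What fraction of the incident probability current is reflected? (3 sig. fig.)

Above the barrier the interior wavenumber is k₂ = √(2m(E − U₀))/ℏ = 3.286, giving phase k₂L = 7.098.
T = [1 + U₀² sin²(k₂L) / (4E(E − U₀))]⁻¹ = 1/1.063 = 0.940.
R = 1 − T = 0.0597.

R = 0.0597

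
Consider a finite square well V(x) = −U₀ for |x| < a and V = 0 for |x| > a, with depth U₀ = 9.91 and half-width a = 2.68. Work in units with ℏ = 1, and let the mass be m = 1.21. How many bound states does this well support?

N = 9

Define the well-strength parameter z₀ = (a/ℏ)√(2mU₀) = 2.68 × √(2·1.21·9.91) = 13.12.
A new bound state (alternating even/odd) appears each time z₀ passes a multiple of π/2, so N = ⌊2z₀/π⌋ + 1 = ⌊8.355⌋ + 1 = 9.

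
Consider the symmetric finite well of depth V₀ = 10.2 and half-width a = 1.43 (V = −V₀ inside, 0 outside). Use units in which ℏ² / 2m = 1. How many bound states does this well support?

Define the well-strength parameter z₀ = (a/ℏ)√(2mV₀) = 1.43 × √(2·0.5·10.2) = 4.567.
The even/odd transcendental equations gain one root per π/2 in z₀, giving N = 1 + ⌊2z₀/π⌋ = 1 + ⌊2.907⌋ = 3.

N = 3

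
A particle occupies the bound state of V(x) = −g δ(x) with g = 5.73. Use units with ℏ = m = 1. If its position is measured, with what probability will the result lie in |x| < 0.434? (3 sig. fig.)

The normalised bound state is ψ = √κ e^{−κ|x|} with κ = mg/ℏ² = 5.730.
P(|x| < d) = ∫_{−d}^{d} κ e^{−2κ|x|} dx = 1 − e^{−2κd} = 1 − e^{−4.974} = 0.9931.

P = 0.993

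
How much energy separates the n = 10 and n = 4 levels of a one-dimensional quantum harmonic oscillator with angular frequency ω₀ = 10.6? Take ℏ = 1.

E_n = ℏω₀(n + ½), so ΔE = (10 − 4) ℏω₀ = 6 × 10.6 = 63.60.

ΔE = 63.6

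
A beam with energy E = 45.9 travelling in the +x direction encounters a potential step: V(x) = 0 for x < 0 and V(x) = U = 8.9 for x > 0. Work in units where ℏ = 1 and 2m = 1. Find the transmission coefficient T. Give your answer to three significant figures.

T = 0.997

On each side the TISE gives plane waves with k = √(2m(E − V))/ℏ: k₁ = √(2·½·45.9) = 6.775, k₂ = √(2·½·37) = 6.083.
Matching ψ and ψ′ at x = 0 gives r = (k₁ − k₂)/(k₁ + k₂), so R = r² = 0.002898 and T = 1 − R = 0.9971.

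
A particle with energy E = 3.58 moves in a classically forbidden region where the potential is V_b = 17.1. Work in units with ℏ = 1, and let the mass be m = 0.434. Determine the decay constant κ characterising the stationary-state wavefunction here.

Since E < V_b the TISE in this region is ψ'' = κ²ψ with κ = √(2m(V_b − E))/ℏ.
κ = √(2 × 0.434 × 13.52) = 3.426.

κ = 3.43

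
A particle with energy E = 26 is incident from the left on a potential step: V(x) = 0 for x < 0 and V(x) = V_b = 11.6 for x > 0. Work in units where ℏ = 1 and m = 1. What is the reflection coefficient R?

The wavenumbers are k₁ = √(2mE)/ℏ = 7.211 on the left and k₂ = √(2m(E − V_b))/ℏ = 5.367 on the right.
Matching ψ and ψ′ at x = 0 gives r = (k₁ − k₂)/(k₁ + k₂), so R = r² = 0.02151 and T = 1 − R = 0.9785.

R = 0.0215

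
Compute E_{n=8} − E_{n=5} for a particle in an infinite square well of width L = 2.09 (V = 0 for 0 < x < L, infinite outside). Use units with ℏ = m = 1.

E_n = n²π²ℏ²/(2mL²), so ΔE = (8² − 5²) π²ℏ²/(2mL²).
ΔE = 39 × π² / (2 × 1 × 2.09²) = 44.06.

ΔE = 44.1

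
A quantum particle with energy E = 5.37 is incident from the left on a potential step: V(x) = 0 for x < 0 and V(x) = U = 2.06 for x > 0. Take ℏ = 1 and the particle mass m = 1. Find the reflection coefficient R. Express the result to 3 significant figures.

The wavenumbers are k₁ = √(2mE)/ℏ = 3.277 on the left and k₂ = √(2m(E − U))/ℏ = 2.573 on the right.
Continuity of ψ and ψ′ at the step yields the reflection amplitude r = (k₁ − k₂)/(k₁ + k₂) = 0.1204; thus R = |r|² = 0.01449, T = 0.9855.

R = 0.0145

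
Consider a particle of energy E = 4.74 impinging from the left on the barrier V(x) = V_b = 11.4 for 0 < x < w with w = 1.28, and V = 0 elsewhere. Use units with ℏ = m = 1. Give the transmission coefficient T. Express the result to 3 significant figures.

Since E < V_b the interior solution is evanescent with decay constant κ = √(2m(V_b − E))/ℏ = 3.650.
κw = 4.672, sinh(κw) = 53.43.
Matching ψ, ψ′ at both faces gives T = [1 + V_b² sinh²(κw) / (4E(V_b − E))]⁻¹ = 1/2939 = 0.000340.

T = 0.000340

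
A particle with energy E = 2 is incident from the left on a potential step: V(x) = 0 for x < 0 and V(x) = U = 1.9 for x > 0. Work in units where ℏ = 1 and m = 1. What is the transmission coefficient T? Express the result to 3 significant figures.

T = 0.597

On each side the TISE gives plane waves with k = √(2m(E − V))/ℏ: k₁ = √(2·1·2) = 2.000, k₂ = √(2·1·0.1) = 0.4472.
Continuity of ψ and ψ′ at the step yields the reflection amplitude r = (k₁ − k₂)/(k₁ + k₂) = 0.6345; thus R = |r|² = 0.4026, T = 0.5974.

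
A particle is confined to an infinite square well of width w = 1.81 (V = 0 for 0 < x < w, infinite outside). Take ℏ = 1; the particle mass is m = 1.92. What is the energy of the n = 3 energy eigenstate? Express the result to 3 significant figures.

Requiring ψ(0) = ψ(w) = 0 quantises k = nπ/w, hence E_n = ℏ²k²/2m = n²π²ℏ²/(2mw²).
E_3 = 3² × π² / (2 × 1.92 × 1.81²) = 7.061.

E = 7.06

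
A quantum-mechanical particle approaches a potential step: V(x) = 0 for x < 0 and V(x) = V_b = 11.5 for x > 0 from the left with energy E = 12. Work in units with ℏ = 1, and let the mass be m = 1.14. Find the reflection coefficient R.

R = 0.437

On each side the TISE gives plane waves with k = √(2m(E − V))/ℏ: k₁ = √(2·1.14·12) = 5.231, k₂ = √(2·1.14·0.5) = 1.068.
Matching ψ and ψ′ at x = 0 gives r = (k₁ − k₂)/(k₁ + k₂), so R = r² = 0.4369 and T = 1 − R = 0.5631.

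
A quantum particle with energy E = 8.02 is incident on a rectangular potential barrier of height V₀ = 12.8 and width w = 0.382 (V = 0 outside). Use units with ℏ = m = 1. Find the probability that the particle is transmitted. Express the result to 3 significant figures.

T = 0.301

Since E < V₀ the interior solution is evanescent with decay constant κ = √(2m(V₀ − E))/ℏ = 3.092.
κw = 1.181, sinh(κw) = 1.476.
Matching ψ, ψ′ at both faces gives T = [1 + V₀² sinh²(κw) / (4E(V₀ − E))]⁻¹ = 1/3.326 = 0.301.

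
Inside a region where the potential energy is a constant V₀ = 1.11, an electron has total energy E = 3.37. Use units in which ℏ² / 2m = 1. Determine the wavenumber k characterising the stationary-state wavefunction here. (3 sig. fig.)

k = 1.50

With E > V₀ the solution is oscillatory, ψ ∝ e^{±ikx} with k = √(2m(E − V₀))/ℏ.
k = √(2 × 0.5 × 2.26) = 1.503.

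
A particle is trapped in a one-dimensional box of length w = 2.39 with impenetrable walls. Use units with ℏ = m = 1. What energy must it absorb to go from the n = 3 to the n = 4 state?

ΔE = 6.05

E_n = n²π²ℏ²/(2mw²), so ΔE = (4² − 3²) π²ℏ²/(2mw²).
ΔE = 7 × π² / (2 × 1 × 2.39²) = 6.047.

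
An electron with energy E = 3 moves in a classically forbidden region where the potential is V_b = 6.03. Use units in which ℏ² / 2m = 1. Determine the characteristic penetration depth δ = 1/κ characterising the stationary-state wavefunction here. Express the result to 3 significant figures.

Since E < V_b the TISE in this region is ψ'' = κ²ψ with κ = √(2m(V_b − E))/ℏ.
κ = √(2 × 0.5 × 3.03) = 1.741. The penetration depth is δ = 1/κ = 0.574.

δ = 0.574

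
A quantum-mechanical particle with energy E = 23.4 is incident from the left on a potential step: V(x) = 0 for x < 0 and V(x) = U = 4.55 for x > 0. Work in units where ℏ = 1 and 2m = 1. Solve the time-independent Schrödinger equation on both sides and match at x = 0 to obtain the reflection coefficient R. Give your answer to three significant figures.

R = 0.00292

The wavenumbers are k₁ = √(2mE)/ℏ = 4.837 on the left and k₂ = √(2m(E − U))/ℏ = 4.342 on the right.
Matching ψ and ψ′ at x = 0 gives r = (k₁ − k₂)/(k₁ + k₂), so R = r² = 0.002916 and T = 1 − R = 0.9971.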